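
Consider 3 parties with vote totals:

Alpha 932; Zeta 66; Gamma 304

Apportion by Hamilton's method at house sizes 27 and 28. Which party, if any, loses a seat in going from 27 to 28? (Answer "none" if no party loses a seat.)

At 27 seats: Alpha 19, Zeta 2, Gamma 6.
At 28 seats: Alpha 20, Zeta 1, Gamma 7.
Zeta drops from 2 to 1.

Zeta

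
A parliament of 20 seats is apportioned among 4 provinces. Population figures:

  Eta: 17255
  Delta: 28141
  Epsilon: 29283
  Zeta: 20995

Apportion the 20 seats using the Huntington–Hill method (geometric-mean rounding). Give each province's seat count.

Eta=4; Delta=6; Epsilon=6; Zeta=4

With divisor 4838: modified quotas Eta 3.567, Delta 5.817, Epsilon 6.053, Zeta 4.340.
Geometric-mean thresholds: Eta √(3·4)=3.464, Delta √(5·6)=5.477, Epsilon √(6·7)=6.481, Zeta √(4·5)=4.472.
Each quota rounded against its threshold gives Eta 4, Delta 6, Epsilon 6, Zeta 4 (total 20).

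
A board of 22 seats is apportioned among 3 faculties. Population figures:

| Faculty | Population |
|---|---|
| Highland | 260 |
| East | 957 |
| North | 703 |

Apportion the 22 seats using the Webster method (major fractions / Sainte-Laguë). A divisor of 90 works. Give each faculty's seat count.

Highland 3, East 11, North 8

With modified divisor 90: modified quotas Highland 2.889, East 10.633, North 7.811.
Rounding to the nearest integer: Highland 3, East 11, North 8 (total 22).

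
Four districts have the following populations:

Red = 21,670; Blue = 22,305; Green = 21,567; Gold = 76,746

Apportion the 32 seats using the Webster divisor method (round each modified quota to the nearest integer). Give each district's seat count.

Red=5; Blue=5; Green=5; Gold=17

Standard divisor 142288/32 ≈ 4446.5; standard quotas: Red 4.873, Blue 5.016, Green 4.850, Gold 17.260.
Rounding to the nearest integer gives Red 5, Blue 5, Green 5, Gold 17 — total 32, matching the house size, so no adjustment is needed.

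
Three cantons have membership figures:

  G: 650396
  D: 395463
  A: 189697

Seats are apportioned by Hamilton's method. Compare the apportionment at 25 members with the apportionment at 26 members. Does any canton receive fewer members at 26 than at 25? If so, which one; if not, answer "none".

none

At 25 seats: G 13, D 8, A 4.
At 26 seats: G 14, D 8, A 4.
No canton's allocation decreased.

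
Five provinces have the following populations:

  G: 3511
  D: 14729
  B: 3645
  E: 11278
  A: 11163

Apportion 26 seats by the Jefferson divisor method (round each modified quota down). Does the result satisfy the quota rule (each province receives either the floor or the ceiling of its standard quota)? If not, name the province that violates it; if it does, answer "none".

none

Standard quotas: G 2.059, D 8.639, B 2.138, E 6.615, A 6.548.
Jefferson allocation: G 2, D 9, B 2, E 7, A 6.
Every allocation lies between the lower and upper quota.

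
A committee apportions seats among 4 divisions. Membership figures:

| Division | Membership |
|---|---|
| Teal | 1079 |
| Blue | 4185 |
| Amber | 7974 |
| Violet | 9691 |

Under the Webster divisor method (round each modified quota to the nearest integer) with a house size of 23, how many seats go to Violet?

Standard divisor 22929/23 ≈ 996.913; standard quotas: Teal 1.082, Blue 4.198, Amber 7.999, Violet 9.721.
Rounding to the nearest integer gives Teal 1, Blue 4, Amber 8, Violet 10 — total 23, matching the house size, so no adjustment is needed.
Violet receives 10.

10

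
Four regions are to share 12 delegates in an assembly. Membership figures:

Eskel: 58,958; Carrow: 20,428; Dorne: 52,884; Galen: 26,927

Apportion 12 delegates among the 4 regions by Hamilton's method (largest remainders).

Standard divisor: 159197 ÷ 12 ≈ 13266.417.
Standard quotas: Eskel 4.4442, Carrow 1.5398, Dorne 3.9863, Galen 2.0297.
Lower quotas: Eskel 4, Carrow 1, Dorne 3, Galen 2 (sum 10, leaving 2 seats).
Remainders in descending order: Dorne 0.9863, Carrow 0.5398, Eskel 0.4442, Galen 0.0297.
The surplus seats go to Dorne, Carrow.

Eskel: 4, Carrow: 2, Dorne: 4, Galen: 2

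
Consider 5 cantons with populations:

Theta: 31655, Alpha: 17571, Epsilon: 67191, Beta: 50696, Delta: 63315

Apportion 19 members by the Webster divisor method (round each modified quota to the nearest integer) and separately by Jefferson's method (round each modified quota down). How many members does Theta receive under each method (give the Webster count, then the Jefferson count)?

3 and 2

Webster: Theta 3, Alpha 1, Epsilon 6, Beta 4, Delta 5.
Jefferson: Theta 2, Alpha 1, Epsilon 6, Beta 4, Delta 6.
Theta gets 3 under Webster and 2 under Jefferson.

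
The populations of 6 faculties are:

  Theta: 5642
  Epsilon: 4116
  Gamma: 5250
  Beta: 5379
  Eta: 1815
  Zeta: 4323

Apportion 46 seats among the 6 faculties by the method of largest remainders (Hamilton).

The standard divisor is 26525/46 ≈ 576.63.
Standard quotas: Theta 9.7844, Epsilon 7.1380, Gamma 9.1046, Beta 9.3283, Eta 3.1476, Zeta 7.4970.
Lower quotas: Theta 9, Epsilon 7, Gamma 9, Beta 9, Eta 3, Zeta 7 (sum 44, leaving 2 seats).
Remainders in descending order: Theta 0.7844, Zeta 0.4970, Beta 0.3283, Eta 0.1476, Epsilon 0.1380, Gamma 0.1046.
The surplus seats go to Theta, Zeta.

Theta: 10, Epsilon: 7, Gamma: 9, Beta: 9, Eta: 3, Zeta: 8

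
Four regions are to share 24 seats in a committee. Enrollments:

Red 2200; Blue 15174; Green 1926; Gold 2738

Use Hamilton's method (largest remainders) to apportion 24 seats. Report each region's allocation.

Red 2; Blue 17; Green 2; Gold 3

Standard divisor: 22038 ÷ 24 ≈ 918.25.
Standard quotas: Red 2.3959, Blue 16.5249, Green 2.0975, Gold 2.9818.
Lower quotas: Red 2, Blue 16, Green 2, Gold 2 (sum 22, leaving 2 seats).
Remainders in descending order: Gold 0.9818, Blue 0.5249, Red 0.3959, Green 0.0975.
Largest remainders: Gold, Blue receive the extra seats.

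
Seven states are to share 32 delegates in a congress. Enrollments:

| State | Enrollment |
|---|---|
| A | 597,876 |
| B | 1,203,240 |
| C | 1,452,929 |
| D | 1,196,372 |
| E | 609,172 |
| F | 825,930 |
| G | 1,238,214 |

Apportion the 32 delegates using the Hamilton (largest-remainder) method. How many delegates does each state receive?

Standard divisor: 7123733 ÷ 32 ≈ 222616.656.
Standard quotas: A 2.6857, B 5.4050, C 6.5266, D 5.3741, E 2.7364, F 3.7101, G 5.5621.
Lower quotas: A 2, B 5, C 6, D 5, E 2, F 3, G 5 (sum 28, leaving 4 seats).
Remainders in descending order: E 0.7364, F 0.7101, A 0.6857, G 0.5621, C 0.5266, B 0.4050, D 0.3741.
The surplus seats go to E, F, A, G.

A: 3, B: 5, C: 6, D: 5, E: 3, F: 4, G: 6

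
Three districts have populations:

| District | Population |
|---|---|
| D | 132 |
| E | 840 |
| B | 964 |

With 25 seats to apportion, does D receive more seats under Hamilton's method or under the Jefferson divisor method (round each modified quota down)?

Hamilton: D 2, E 11, B 12.
Jefferson: D 1, E 11, B 13.
D gets 2 under Hamilton and 1 under Jefferson.

Hamilton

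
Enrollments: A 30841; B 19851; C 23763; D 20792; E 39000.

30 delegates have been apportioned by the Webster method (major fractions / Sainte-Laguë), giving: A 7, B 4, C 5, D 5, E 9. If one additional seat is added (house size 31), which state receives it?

B

Priority for the next seat is population ÷ (current seats + 0.5).
Priorities: A 4112.133, B 4411.333, C 4320.545, D 3780.364, E 4105.263.
Highest priority: B.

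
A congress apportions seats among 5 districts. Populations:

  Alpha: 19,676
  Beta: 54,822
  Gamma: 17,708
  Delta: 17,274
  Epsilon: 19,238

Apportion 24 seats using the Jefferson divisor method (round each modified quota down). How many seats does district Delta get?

3

Standard divisor 128718/24 ≈ 5363.25; standard quotas: Alpha 3.669, Beta 10.222, Gamma 3.302, Delta 3.221, Epsilon 3.587.
Rounding down gives 3, 10, 3, 3, 3 = 22 seats, so the divisor must be adjusted.
With modified divisor 4860: modified quotas Alpha 4.049, Beta 11.280, Gamma 3.644, Delta 3.554, Epsilon 3.958.
Rounding down: Alpha 4, Beta 11, Gamma 3, Delta 3, Epsilon 3 (total 24).
Delta receives 3.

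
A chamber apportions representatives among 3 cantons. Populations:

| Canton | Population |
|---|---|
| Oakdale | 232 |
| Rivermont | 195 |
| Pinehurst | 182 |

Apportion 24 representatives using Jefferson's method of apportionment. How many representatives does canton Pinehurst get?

Standard divisor 609/24 ≈ 25.375; standard quotas: Oakdale 9.143, Rivermont 7.685, Pinehurst 7.172.
Rounding down gives 9, 7, 7 = 23 seats, so the divisor must be adjusted.
With modified divisor 24: modified quotas Oakdale 9.667, Rivermont 8.125, Pinehurst 7.583.
Rounding down: Oakdale 9, Rivermont 8, Pinehurst 7 (total 24).
Pinehurst receives 7.

7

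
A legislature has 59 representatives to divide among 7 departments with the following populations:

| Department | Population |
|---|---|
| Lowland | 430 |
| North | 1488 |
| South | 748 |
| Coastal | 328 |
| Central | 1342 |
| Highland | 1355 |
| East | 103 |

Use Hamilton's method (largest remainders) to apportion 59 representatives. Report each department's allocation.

Standard divisor: 5794 ÷ 59 ≈ 98.203.
Standard quotas: Lowland 4.379, North 15.152, South 7.617, Coastal 3.340, Central 13.666, Highland 13.798, East 1.049.
Lower quotas: Lowland 4, North 15, South 7, Coastal 3, Central 13, Highland 13, East 1 (sum 56, leaving 3 seats).
Remainders in descending order: Highland 0.798, Central 0.666, South 0.617, Lowland 0.379, Coastal 0.340, North 0.152, East 0.049.
Largest remainders: Highland, Central, South receive the extra seats.

Lowland: 4, North: 15, South: 8, Coastal: 3, Central: 14, Highland: 14, East: 1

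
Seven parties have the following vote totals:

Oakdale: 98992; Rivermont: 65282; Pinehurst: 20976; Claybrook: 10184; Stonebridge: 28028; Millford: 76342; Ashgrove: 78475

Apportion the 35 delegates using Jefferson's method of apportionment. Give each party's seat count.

Oakdale 10, Rivermont 6, Pinehurst 2, Claybrook 1, Stonebridge 2, Millford 7, Ashgrove 7

Standard divisor 378279/35 ≈ 10807.971; standard quotas: Oakdale 9.159, Rivermont 6.040, Pinehurst 1.941, Claybrook 0.942, Stonebridge 2.593, Millford 7.063, Ashgrove 7.261.
Rounding down gives 9, 6, 1, 0, 2, 7, 7 = 32 seats, so the divisor must be adjusted.
With modified divisor 9850: modified quotas Oakdale 10.050, Rivermont 6.628, Pinehurst 2.130, Claybrook 1.034, Stonebridge 2.845, Millford 7.750, Ashgrove 7.967.
Rounding down: Oakdale 10, Rivermont 6, Pinehurst 2, Claybrook 1, Stonebridge 2, Millford 7, Ashgrove 7 (total 35).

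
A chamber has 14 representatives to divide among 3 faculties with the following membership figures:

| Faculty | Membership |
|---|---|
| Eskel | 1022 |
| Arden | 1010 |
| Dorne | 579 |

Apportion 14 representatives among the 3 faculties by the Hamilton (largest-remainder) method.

Eskel 6; Arden 5; Dorne 3

Total 2611; standard divisor 2611/14 ≈ 186.5.
Standard quotas: Eskel 5.480, Arden 5.416, Dorne 3.105.
Lower quotas: Eskel 5, Arden 5, Dorne 3 (sum 13, leaving 1 seat).
Remainders in descending order: Eskel 0.480, Arden 0.416, Dorne 0.105.
The surplus seat goes to Eskel.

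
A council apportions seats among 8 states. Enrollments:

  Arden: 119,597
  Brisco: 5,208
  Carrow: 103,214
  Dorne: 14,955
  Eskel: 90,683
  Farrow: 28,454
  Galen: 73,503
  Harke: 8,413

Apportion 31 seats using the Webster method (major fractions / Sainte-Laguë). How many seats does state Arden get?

9

Standard divisor 444027/31 ≈ 14323.452; standard quotas: Arden 8.350, Brisco 0.364, Carrow 7.206, Dorne 1.044, Eskel 6.331, Farrow 1.987, Galen 5.132, Harke 0.587.
Rounding to the nearest integer gives 8, 0, 7, 1, 6, 2, 5, 1 = 30 seats, so the divisor must be adjusted.
With modified divisor 14000: modified quotas Arden 8.543, Brisco 0.372, Carrow 7.372, Dorne 1.068, Eskel 6.477, Farrow 2.032, Galen 5.250, Harke 0.601.
Rounding to the nearest integer: Arden 9, Brisco 0, Carrow 7, Dorne 1, Eskel 6, Farrow 2, Galen 5, Harke 1 (total 31).
Arden receives 9.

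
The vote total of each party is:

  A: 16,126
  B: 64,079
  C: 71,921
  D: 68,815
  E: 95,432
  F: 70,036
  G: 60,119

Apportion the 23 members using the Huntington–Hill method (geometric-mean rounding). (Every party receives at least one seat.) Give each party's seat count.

A 1, B 3, C 4, D 3, E 5, F 4, G 3

With divisor 20041: modified quotas A 0.805, B 3.197, C 3.589, D 3.434, E 4.762, F 3.495, G 3.000.
Geometric-mean thresholds: A (min 1), B √(3·4)=3.464, C √(3·4)=3.464, D √(3·4)=3.464, E √(4·5)=4.472, F √(3·4)=3.464, G √(2·3)=2.449.
Each quota rounded against its threshold gives A 1, B 3, C 4, D 3, E 5, F 4, G 3 (total 23).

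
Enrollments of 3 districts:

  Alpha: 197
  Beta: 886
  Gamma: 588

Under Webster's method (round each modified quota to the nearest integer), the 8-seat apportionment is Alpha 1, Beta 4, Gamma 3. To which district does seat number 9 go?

Beta

Priority for the next seat is population ÷ (current seats + 0.5).
Priorities: Alpha 131.333, Beta 196.889, Gamma 168.000.
Highest priority: Beta.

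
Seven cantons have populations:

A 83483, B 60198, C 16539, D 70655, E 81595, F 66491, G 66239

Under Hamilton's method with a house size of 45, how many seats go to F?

The standard divisor is 445200/45 ≈ 9893.333.
Standard quotas: A 8.4383, B 6.0847, C 1.6717, D 7.1417, E 8.2475, F 6.7208, G 6.6953.
Lower quotas: A 8, B 6, C 1, D 7, E 8, F 6, G 6 (sum 42, leaving 3 seats).
Remainders in descending order: F 0.7208, G 0.6953, C 0.6717, A 0.4383, E 0.2475, D 0.1417, B 0.0847.
Largest remainders: F, G, C receive the extra seats.
F receives 7.

7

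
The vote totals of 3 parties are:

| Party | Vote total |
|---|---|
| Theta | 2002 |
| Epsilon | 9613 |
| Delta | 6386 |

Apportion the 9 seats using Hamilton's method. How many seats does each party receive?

The standard divisor is 18001/9 ≈ 2000.111.
Standard quotas: Theta 1.0009, Epsilon 4.8062, Delta 3.1928.
Lower quotas: Theta 1, Epsilon 4, Delta 3 (sum 8, leaving 1 seat).
Remainders in descending order: Epsilon 0.8062, Delta 0.1928, Theta 0.0009.
Largest remainder: Epsilon receives the extra seat.

Theta 1; Epsilon 5; Delta 3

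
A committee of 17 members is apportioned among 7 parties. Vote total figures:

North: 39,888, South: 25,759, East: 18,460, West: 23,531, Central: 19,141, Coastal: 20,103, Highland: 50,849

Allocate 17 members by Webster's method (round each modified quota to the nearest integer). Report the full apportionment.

North=3; South=2; East=2; West=2; Central=2; Coastal=2; Highland=4

Standard divisor 197731/17 ≈ 11631.235; standard quotas: North 3.429, South 2.215, East 1.587, West 2.023, Central 1.646, Coastal 1.728, Highland 4.372.
Rounding to the nearest integer gives North 3, South 2, East 2, West 2, Central 2, Coastal 2, Highland 4 — total 17, matching the house size, so no adjustment is needed.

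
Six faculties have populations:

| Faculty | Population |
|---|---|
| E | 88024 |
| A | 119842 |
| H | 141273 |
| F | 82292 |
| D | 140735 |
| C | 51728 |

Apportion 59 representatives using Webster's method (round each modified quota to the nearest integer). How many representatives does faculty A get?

Standard divisor 623894/59 ≈ 10574.475; standard quotas: E 8.324, A 11.333, H 13.360, F 7.782, D 13.309, C 4.892.
Rounding to the nearest integer gives 8, 11, 13, 8, 13, 5 = 58 seats, so the divisor must be adjusted.
With modified divisor 10445: modified quotas E 8.427, A 11.474, H 13.525, F 7.879, D 13.474, C 4.952.
Rounding to the nearest integer: E 8, A 11, H 14, F 8, D 13, C 5 (total 59).
A receives 11.

11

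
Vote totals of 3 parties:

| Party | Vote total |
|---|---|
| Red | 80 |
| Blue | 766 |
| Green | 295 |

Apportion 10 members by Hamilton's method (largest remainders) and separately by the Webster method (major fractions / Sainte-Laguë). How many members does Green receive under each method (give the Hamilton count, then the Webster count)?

Hamilton: Red 1, Blue 7, Green 2.
Webster: Red 1, Blue 6, Green 3.
Green gets 2 under Hamilton and 3 under Webster.

2 and 3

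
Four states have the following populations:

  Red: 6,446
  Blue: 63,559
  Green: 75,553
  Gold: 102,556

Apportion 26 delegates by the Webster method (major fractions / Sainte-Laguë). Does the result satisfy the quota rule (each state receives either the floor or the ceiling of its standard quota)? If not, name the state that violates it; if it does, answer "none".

Standard quotas: Red 0.675, Blue 6.660, Green 7.917, Gold 10.747.
Webster allocation: Red 1, Blue 7, Green 8, Gold 10.
Every allocation lies between the lower and upper quota.

none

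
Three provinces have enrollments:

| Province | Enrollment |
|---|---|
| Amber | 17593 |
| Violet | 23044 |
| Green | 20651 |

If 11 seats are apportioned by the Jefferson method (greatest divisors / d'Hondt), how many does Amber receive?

Standard divisor 61288/11 ≈ 5571.636; standard quotas: Amber 3.158, Violet 4.136, Green 3.706.
Rounding down gives 3, 4, 3 = 10 seats, so the divisor must be adjusted.
With modified divisor 4900: modified quotas Amber 3.590, Violet 4.703, Green 4.214.
Rounding down: Amber 3, Violet 4, Green 4 (total 11).
Amber receives 3.

3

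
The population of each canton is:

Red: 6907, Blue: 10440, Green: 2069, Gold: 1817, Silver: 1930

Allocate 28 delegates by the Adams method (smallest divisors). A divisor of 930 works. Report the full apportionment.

With modified divisor 930: modified quotas Red 7.427, Blue 11.226, Green 2.225, Gold 1.954, Silver 2.075.
Rounding up: Red 8, Blue 12, Green 3, Gold 2, Silver 3 (total 28).

Red 8, Blue 12, Green 3, Gold 2, Silver 3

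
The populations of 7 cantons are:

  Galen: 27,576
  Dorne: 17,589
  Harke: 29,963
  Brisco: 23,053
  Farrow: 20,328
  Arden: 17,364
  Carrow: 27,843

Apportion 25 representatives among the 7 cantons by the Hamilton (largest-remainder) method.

Standard divisor: 163716 ÷ 25 ≈ 6548.64.
Standard quotas: Galen 4.2110, Dorne 2.6859, Harke 4.5755, Brisco 3.5203, Farrow 3.1042, Arden 2.6515, Carrow 4.2517.
Lower quotas: Galen 4, Dorne 2, Harke 4, Brisco 3, Farrow 3, Arden 2, Carrow 4 (sum 22, leaving 3 seats).
Remainders in descending order: Dorne 0.6859, Arden 0.6515, Harke 0.5755, Brisco 0.5203, Carrow 0.2517, Galen 0.2110, Farrow 0.1042.
The surplus seats go to Dorne, Arden, Harke.

Galen 4; Dorne 3; Harke 5; Brisco 3; Farrow 3; Arden 3; Carrow 4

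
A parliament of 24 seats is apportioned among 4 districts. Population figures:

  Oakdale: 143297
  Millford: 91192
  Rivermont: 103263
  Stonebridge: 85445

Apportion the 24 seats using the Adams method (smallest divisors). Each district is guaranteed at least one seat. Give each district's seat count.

Oakdale 8, Millford 5, Rivermont 6, Stonebridge 5

Standard divisor 423197/24 ≈ 17633.208; standard quotas: Oakdale 8.127, Millford 5.172, Rivermont 5.856, Stonebridge 4.846.
Rounding up gives 9, 6, 6, 5 = 26 seats, so the divisor must be adjusted.
With modified divisor 19400: modified quotas Oakdale 7.386, Millford 4.701, Rivermont 5.323, Stonebridge 4.404.
Rounding up: Oakdale 8, Millford 5, Rivermont 6, Stonebridge 5 (total 24).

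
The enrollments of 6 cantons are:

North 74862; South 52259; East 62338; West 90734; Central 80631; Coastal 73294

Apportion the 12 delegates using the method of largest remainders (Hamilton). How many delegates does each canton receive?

North 2, South 1, East 2, West 3, Central 2, Coastal 2

The standard divisor is 434118/12 ≈ 36176.5.
Standard quotas: North 2.0694, South 1.4446, East 1.7232, West 2.5081, Central 2.2288, Coastal 2.0260.
Lower quotas: North 2, South 1, East 1, West 2, Central 2, Coastal 2 (sum 10, leaving 2 seats).
Remainders in descending order: East 0.7232, West 0.5081, South 0.4446, Central 0.2288, North 0.0694, Coastal 0.0260.
Largest remainders: East, West receive the extra seats.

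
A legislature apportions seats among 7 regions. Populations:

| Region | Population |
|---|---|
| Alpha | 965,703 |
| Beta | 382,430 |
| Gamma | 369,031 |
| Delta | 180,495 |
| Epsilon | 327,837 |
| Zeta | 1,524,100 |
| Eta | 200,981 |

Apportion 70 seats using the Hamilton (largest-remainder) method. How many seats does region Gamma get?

6

Standard divisor: 3950577 ÷ 70 ≈ 56436.814.
Standard quotas: Alpha 17.1112, Beta 6.7763, Gamma 6.5388, Delta 3.1982, Epsilon 5.8089, Zeta 27.0054, Eta 3.5612.
Lower quotas: Alpha 17, Beta 6, Gamma 6, Delta 3, Epsilon 5, Zeta 27, Eta 3 (sum 67, leaving 3 seats).
Remainders in descending order: Epsilon 0.8089, Beta 0.7763, Eta 0.5612, Gamma 0.5388, Delta 0.1982, Alpha 0.1112, Zeta 0.0054.
The surplus seats go to Epsilon, Beta, Eta.
Gamma receives 6.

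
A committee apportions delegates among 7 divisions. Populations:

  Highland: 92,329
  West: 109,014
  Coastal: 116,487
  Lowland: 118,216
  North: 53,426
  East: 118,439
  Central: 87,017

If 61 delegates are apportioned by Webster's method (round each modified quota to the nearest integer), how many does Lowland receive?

Standard divisor 694928/61 ≈ 11392.262; standard quotas: Highland 8.105, West 9.569, Coastal 10.225, Lowland 10.377, North 4.690, East 10.396, Central 7.638.
Rounding to the nearest integer gives Highland 8, West 10, Coastal 10, Lowland 10, North 5, East 10, Central 8 — total 61, matching the house size, so no adjustment is needed.
Lowland receives 10.

10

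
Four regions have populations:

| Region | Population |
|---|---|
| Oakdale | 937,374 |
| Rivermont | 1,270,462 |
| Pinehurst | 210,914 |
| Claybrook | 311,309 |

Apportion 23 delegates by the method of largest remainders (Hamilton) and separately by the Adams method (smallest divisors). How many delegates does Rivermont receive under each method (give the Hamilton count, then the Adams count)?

11 and 10

Hamilton: Oakdale 8, Rivermont 11, Pinehurst 2, Claybrook 2.
Adams: Oakdale 8, Rivermont 10, Pinehurst 2, Claybrook 3.
Rivermont gets 11 under Hamilton and 10 under Adams.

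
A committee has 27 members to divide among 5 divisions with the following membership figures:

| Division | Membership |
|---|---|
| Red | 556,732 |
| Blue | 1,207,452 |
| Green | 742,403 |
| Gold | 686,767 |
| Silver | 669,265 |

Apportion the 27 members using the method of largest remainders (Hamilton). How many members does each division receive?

Standard divisor: 3862619 ÷ 27 ≈ 143059.963.
Standard quotas: Red 3.8916, Blue 8.4402, Green 5.1895, Gold 4.8006, Silver 4.6782.
Lower quotas: Red 3, Blue 8, Green 5, Gold 4, Silver 4 (sum 24, leaving 3 seats).
Remainders in descending order: Red 0.8916, Gold 0.8006, Silver 0.6782, Blue 0.4402, Green 0.1895.
The surplus seats go to Red, Gold, Silver.

Red: 4, Blue: 8, Green: 5, Gold: 5, Silver: 5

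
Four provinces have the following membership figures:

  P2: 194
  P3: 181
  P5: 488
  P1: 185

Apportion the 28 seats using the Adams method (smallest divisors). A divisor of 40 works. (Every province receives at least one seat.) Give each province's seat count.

With modified divisor 40: modified quotas P2 4.850, P3 4.525, P5 12.200, P1 4.625.
Rounding up: P2 5, P3 5, P5 13, P1 5 (total 28).

P2: 5; P3: 5; P5: 13; P1: 5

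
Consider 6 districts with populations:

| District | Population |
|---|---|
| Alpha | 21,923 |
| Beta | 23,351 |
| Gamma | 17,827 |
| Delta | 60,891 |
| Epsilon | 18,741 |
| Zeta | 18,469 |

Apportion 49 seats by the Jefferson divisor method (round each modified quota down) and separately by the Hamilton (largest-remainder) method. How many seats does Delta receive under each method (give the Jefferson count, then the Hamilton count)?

19 and 18

Jefferson: Alpha 7, Beta 7, Gamma 5, Delta 19, Epsilon 6, Zeta 5.
Hamilton: Alpha 7, Beta 7, Gamma 5, Delta 18, Epsilon 6, Zeta 6.
Delta gets 19 under Jefferson and 18 under Hamilton.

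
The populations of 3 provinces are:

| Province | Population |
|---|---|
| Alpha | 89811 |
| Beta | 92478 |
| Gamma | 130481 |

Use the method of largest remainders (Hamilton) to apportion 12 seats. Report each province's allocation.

Alpha: 3, Beta: 4, Gamma: 5

Total 312770; standard divisor 312770/12 ≈ 26064.167.
Standard quotas: Alpha 3.4458, Beta 3.5481, Gamma 5.0061.
Lower quotas: Alpha 3, Beta 3, Gamma 5 (sum 11, leaving 1 seat).
Remainders in descending order: Beta 0.5481, Alpha 0.4458, Gamma 0.0061.
Largest remainder: Beta receives the extra seat.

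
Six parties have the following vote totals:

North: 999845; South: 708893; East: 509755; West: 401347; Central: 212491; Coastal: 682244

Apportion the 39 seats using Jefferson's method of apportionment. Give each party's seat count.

Standard divisor 3514575/39 ≈ 90117.308; standard quotas: North 11.095, South 7.866, East 5.657, West 4.454, Central 2.358, Coastal 7.571.
Rounding down gives 11, 7, 5, 4, 2, 7 = 36 seats, so the divisor must be adjusted.
With modified divisor 84100: modified quotas North 11.889, South 8.429, East 6.061, West 4.772, Central 2.527, Coastal 8.112.
Rounding down: North 11, South 8, East 6, West 4, Central 2, Coastal 8 (total 39).

North=11, South=8, East=6, West=4, Central=2, Coastal=8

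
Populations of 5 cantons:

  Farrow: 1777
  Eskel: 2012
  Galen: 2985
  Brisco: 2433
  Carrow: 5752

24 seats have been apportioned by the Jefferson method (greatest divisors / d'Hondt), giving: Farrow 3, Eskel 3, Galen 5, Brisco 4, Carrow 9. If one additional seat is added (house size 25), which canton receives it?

Priority for the next seat is population ÷ (current seats + 1).
Priorities: Farrow 444.250, Eskel 503.000, Galen 497.500, Brisco 486.600, Carrow 575.200.
Highest priority: Carrow.

Carrow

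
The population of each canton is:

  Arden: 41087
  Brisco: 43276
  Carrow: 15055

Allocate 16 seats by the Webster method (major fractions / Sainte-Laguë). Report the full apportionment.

Standard divisor 99418/16 ≈ 6213.625; standard quotas: Arden 6.612, Brisco 6.965, Carrow 2.423.
Rounding to the nearest integer gives Arden 7, Brisco 7, Carrow 2 — total 16, matching the house size, so no adjustment is needed.

Arden=7; Brisco=7; Carrow=2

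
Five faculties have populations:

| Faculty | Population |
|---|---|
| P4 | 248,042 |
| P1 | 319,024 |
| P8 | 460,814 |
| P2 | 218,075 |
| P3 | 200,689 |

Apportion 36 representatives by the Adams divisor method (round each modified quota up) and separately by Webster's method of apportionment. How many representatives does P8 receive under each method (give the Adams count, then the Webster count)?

Adams: P4 6, P1 8, P8 11, P2 6, P3 5.
Webster: P4 6, P1 8, P8 12, P2 5, P3 5.
P8 gets 11 under Adams and 12 under Webster.

11 and 12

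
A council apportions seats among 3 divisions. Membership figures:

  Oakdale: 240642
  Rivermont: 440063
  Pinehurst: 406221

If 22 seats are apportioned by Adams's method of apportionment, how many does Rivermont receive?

Standard divisor 1086926/22 ≈ 49405.727; standard quotas: Oakdale 4.871, Rivermont 8.907, Pinehurst 8.222.
Rounding up gives 5, 9, 9 = 23 seats, so the divisor must be adjusted.
With modified divisor 52900: modified quotas Oakdale 4.549, Rivermont 8.319, Pinehurst 7.679.
Rounding up: Oakdale 5, Rivermont 9, Pinehurst 8 (total 22).
Rivermont receives 9.

9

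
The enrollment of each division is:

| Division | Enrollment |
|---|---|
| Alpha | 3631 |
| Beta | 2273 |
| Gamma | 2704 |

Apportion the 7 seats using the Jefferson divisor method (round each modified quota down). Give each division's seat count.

Standard divisor 8608/7 ≈ 1229.714; standard quotas: Alpha 2.953, Beta 1.848, Gamma 2.199.
Rounding down gives 2, 1, 2 = 5 seats, so the divisor must be adjusted.
With modified divisor 1000: modified quotas Alpha 3.631, Beta 2.273, Gamma 2.704.
Rounding down: Alpha 3, Beta 2, Gamma 2 (total 7).

Alpha=3, Beta=2, Gamma=2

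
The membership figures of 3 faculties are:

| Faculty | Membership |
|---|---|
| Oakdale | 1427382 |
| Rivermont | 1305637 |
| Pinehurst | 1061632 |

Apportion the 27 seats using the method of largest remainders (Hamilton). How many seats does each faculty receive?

Oakdale 10, Rivermont 9, Pinehurst 8

Standard divisor: 3794651 ÷ 27 ≈ 140542.63.
Standard quotas: Oakdale 10.1562, Rivermont 9.2900, Pinehurst 7.5538.
Lower quotas: Oakdale 10, Rivermont 9, Pinehurst 7 (sum 26, leaving 1 seat).
Remainders in descending order: Pinehurst 0.5538, Rivermont 0.2900, Oakdale 0.1562.
Largest remainder: Pinehurst receives the extra seat.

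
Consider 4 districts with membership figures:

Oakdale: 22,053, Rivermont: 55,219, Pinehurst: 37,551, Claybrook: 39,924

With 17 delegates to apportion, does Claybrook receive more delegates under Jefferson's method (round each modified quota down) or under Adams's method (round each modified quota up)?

Jefferson: Oakdale 2, Rivermont 6, Pinehurst 4, Claybrook 5.
Adams: Oakdale 3, Rivermont 6, Pinehurst 4, Claybrook 4.
Claybrook gets 5 under Jefferson and 4 under Adams.

Jefferson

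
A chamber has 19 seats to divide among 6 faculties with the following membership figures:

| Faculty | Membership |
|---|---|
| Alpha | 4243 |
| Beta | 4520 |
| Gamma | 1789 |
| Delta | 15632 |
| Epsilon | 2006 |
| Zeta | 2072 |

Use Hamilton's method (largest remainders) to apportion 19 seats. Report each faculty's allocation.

Alpha=3, Beta=3, Gamma=1, Delta=10, Epsilon=1, Zeta=1

Total 30262; standard divisor 30262/19 ≈ 1592.737.
Standard quotas: Alpha 2.6640, Beta 2.8379, Gamma 1.1232, Delta 9.8146, Epsilon 1.2595, Zeta 1.3009.
Lower quotas: Alpha 2, Beta 2, Gamma 1, Delta 9, Epsilon 1, Zeta 1 (sum 16, leaving 3 seats).
Remainders in descending order: Beta 0.8379, Delta 0.8146, Alpha 0.6640, Zeta 0.3009, Epsilon 0.2595, Gamma 0.1232.
Largest remainders: Beta, Delta, Alpha receive the extra seats.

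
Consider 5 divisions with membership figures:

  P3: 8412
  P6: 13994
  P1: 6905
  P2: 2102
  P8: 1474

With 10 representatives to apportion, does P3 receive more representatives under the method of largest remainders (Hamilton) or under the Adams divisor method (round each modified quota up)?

Hamilton

Hamilton: P3 3, P6 4, P1 2, P2 1, P8 0.
Adams: P3 2, P6 4, P1 2, P2 1, P8 1.
P3 gets 3 under Hamilton and 2 under Adams.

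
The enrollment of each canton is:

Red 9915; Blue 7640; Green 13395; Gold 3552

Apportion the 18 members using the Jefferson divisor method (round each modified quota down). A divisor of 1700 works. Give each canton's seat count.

With modified divisor 1700: modified quotas Red 5.832, Blue 4.494, Green 7.879, Gold 2.089.
Rounding down: Red 5, Blue 4, Green 7, Gold 2 (total 18).

Red: 5, Blue: 4, Green: 7, Gold: 2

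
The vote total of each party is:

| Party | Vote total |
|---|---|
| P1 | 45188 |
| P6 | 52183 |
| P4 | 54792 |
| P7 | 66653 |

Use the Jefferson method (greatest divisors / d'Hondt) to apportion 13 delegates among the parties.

P1=3; P6=3; P4=3; P7=4

Standard divisor 218816/13 ≈ 16832; standard quotas: P1 2.685, P6 3.100, P4 3.255, P7 3.960.
Rounding down gives 2, 3, 3, 3 = 11 seats, so the divisor must be adjusted.
With modified divisor 14400: modified quotas P1 3.138, P6 3.624, P4 3.805, P7 4.629.
Rounding down: P1 3, P6 3, P4 3, P7 4 (total 13).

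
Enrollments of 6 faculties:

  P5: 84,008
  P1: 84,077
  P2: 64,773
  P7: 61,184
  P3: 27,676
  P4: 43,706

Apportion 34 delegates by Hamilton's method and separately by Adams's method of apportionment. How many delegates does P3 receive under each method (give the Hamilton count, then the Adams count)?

2 and 3

Hamilton: P5 8, P1 8, P2 6, P7 6, P3 2, P4 4.
Adams: P5 7, P1 8, P2 6, P7 6, P3 3, P4 4.
P3 gets 2 under Hamilton and 3 under Adams.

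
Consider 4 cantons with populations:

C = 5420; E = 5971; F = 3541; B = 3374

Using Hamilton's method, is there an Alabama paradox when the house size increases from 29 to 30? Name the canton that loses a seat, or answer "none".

none

At 29 seats: C 9, E 9, F 6, B 5.
At 30 seats: C 9, E 10, F 6, B 5.
No canton's allocation decreased.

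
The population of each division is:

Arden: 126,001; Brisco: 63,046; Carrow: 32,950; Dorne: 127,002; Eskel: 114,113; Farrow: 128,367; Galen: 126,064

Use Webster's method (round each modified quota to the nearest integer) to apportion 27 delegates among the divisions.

Arden=5; Brisco=2; Carrow=1; Dorne=5; Eskel=4; Farrow=5; Galen=5

Standard divisor 717543/27 ≈ 26575.667; standard quotas: Arden 4.741, Brisco 2.372, Carrow 1.240, Dorne 4.779, Eskel 4.294, Farrow 4.830, Galen 4.744.
Rounding to the nearest integer gives Arden 5, Brisco 2, Carrow 1, Dorne 5, Eskel 4, Farrow 5, Galen 5 — total 27, matching the house size, so no adjustment is needed.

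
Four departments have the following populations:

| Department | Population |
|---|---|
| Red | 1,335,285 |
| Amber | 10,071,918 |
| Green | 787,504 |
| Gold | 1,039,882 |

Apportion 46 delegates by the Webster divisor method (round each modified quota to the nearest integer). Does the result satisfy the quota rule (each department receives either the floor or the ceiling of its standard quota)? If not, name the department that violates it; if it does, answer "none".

Standard quotas: Red 4.641, Amber 35.007, Green 2.737, Gold 3.614.
Webster allocation: Red 5, Amber 34, Green 3, Gold 4.
Amber has quota 35.007 (lower 35, upper 36) but receives 34 — outside the quota interval.

Amber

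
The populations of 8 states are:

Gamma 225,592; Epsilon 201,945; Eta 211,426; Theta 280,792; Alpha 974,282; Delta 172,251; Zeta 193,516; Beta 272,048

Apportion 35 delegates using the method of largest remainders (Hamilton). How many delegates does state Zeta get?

The standard divisor is 2531852/35 ≈ 72338.629.
Standard quotas: Gamma 3.1186, Epsilon 2.7917, Eta 2.9227, Theta 3.8816, Alpha 13.4684, Delta 2.3812, Zeta 2.6751, Beta 3.7608.
Lower quotas: Gamma 3, Epsilon 2, Eta 2, Theta 3, Alpha 13, Delta 2, Zeta 2, Beta 3 (sum 30, leaving 5 seats).
Remainders in descending order: Eta 0.9227, Theta 0.8816, Epsilon 0.7917, Beta 0.7608, Zeta 0.6751, Alpha 0.4684, Delta 0.3812, Gamma 0.1186.
The surplus seats go to Eta, Theta, Epsilon, Beta, Zeta.
Zeta receives 3.

3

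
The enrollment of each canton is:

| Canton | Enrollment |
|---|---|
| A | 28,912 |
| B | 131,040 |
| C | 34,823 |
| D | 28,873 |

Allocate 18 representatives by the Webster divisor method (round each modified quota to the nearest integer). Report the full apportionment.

A 2, B 11, C 3, D 2

Standard divisor 223648/18 ≈ 12424.889; standard quotas: A 2.327, B 10.547, C 2.803, D 2.324.
Rounding to the nearest integer gives A 2, B 11, C 3, D 2 — total 18, matching the house size, so no adjustment is needed.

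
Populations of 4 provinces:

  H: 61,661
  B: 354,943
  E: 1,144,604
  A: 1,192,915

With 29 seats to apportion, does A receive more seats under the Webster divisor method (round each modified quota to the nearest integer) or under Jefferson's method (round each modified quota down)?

Jefferson

Webster: H 1, B 4, E 12, A 12.
Jefferson: H 0, B 4, E 12, A 13.
A gets 12 under Webster and 13 under Jefferson.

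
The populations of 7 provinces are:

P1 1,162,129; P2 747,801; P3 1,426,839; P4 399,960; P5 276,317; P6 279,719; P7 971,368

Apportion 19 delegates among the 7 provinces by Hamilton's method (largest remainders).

P1: 4, P2: 3, P3: 5, P4: 1, P5: 1, P6: 1, P7: 4

Total 5264133; standard divisor 5264133/19 ≈ 277059.632.
Standard quotas: P1 4.1945, P2 2.6991, P3 5.1499, P4 1.4436, P5 0.9973, P6 1.0096, P7 3.5060.
Lower quotas: P1 4, P2 2, P3 5, P4 1, P5 0, P6 1, P7 3 (sum 16, leaving 3 seats).
Remainders in descending order: P5 0.9973, P2 0.6991, P7 0.5060, P4 0.4436, P1 0.1945, P3 0.1499, P6 0.0096.
Largest remainders: P5, P2, P7 receive the extra seats.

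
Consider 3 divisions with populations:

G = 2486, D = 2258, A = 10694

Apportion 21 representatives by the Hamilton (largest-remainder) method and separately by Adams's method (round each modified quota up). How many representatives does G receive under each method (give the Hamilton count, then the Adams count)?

Hamilton: G 3, D 3, A 15.
Adams: G 4, D 3, A 14.
G gets 3 under Hamilton and 4 under Adams.

3 and 4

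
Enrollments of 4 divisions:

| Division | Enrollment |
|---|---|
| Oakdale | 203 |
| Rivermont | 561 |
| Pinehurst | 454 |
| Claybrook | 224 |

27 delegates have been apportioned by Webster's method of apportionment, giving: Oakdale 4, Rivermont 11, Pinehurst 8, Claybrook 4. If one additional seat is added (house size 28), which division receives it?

Pinehurst

Priority for the next seat is population ÷ (current seats + 0.5).
Priorities: Oakdale 45.111, Rivermont 48.783, Pinehurst 53.412, Claybrook 49.778.
Highest priority: Pinehurst.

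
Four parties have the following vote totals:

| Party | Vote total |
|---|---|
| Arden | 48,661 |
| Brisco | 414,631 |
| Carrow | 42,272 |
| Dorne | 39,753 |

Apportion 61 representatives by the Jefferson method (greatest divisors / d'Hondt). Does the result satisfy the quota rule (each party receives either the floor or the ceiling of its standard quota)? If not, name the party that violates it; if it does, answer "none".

Brisco

Standard quotas: Arden 5.443, Brisco 46.381, Carrow 4.729, Dorne 4.447.
Jefferson allocation: Arden 5, Brisco 48, Carrow 4, Dorne 4.
Brisco has quota 46.381 (lower 46, upper 47) but receives 48 — outside the quota interval.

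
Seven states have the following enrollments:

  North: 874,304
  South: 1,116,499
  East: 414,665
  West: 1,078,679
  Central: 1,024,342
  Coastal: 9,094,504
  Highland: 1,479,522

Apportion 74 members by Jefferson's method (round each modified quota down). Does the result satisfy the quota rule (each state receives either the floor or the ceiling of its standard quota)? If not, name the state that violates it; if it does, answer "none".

Coastal

Standard quotas: North 4.290, South 5.478, East 2.034, West 5.292, Central 5.026, Coastal 44.621, Highland 7.259.
Jefferson allocation: North 4, South 5, East 2, West 5, Central 5, Coastal 46, Highland 7.
Coastal has quota 44.621 (lower 44, upper 45) but receives 46 — outside the quota interval.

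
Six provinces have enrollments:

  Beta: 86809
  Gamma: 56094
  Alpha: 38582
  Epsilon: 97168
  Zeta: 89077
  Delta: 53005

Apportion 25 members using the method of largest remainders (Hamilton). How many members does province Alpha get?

2

Standard divisor: 420735 ÷ 25 ≈ 16829.4.
Standard quotas: Beta 5.1582, Gamma 3.3331, Alpha 2.2925, Epsilon 5.7737, Zeta 5.2929, Delta 3.1495.
Lower quotas: Beta 5, Gamma 3, Alpha 2, Epsilon 5, Zeta 5, Delta 3 (sum 23, leaving 2 seats).
Remainders in descending order: Epsilon 0.7737, Gamma 0.3331, Zeta 0.2929, Alpha 0.2925, Beta 0.1582, Delta 0.1495.
Largest remainders: Epsilon, Gamma receive the extra seats.
Alpha receives 2.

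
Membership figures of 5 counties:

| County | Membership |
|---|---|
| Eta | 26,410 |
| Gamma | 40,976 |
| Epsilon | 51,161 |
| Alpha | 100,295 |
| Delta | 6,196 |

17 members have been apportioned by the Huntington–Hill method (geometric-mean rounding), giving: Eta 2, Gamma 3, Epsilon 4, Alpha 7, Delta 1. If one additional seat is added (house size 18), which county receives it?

Priority for the next seat is population ÷ (√(s·(s+1))).
Priorities: Eta 10781.837, Gamma 11828.752, Epsilon 11439.947, Alpha 13402.483, Delta 4381.234.
Highest priority: Alpha.

Alpha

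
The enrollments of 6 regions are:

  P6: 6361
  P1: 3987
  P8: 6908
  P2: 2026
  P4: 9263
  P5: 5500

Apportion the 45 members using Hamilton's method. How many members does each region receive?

Standard divisor: 34045 ÷ 45 ≈ 756.556.
Standard quotas: P6 8.4078, P1 5.2699, P8 9.1309, P2 2.6779, P4 12.2436, P5 7.2698.
Lower quotas: P6 8, P1 5, P8 9, P2 2, P4 12, P5 7 (sum 43, leaving 2 seats).
Remainders in descending order: P2 0.6779, P6 0.4078, P1 0.2699, P5 0.2698, P4 0.2436, P8 0.1309.
The surplus seats go to P2, P6.

P6: 9, P1: 5, P8: 9, P2: 3, P4: 12, P5: 7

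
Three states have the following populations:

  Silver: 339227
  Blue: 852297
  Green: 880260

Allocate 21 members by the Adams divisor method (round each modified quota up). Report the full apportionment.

Standard divisor 2071784/21 ≈ 98656.381; standard quotas: Silver 3.438, Blue 8.639, Green 8.922.
Rounding up gives 4, 9, 9 = 22 seats, so the divisor must be adjusted.
With modified divisor 108300: modified quotas Silver 3.132, Blue 7.870, Green 8.128.
Rounding up: Silver 4, Blue 8, Green 9 (total 21).

Silver: 4, Blue: 8, Green: 9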